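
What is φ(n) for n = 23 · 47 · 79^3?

φ(532975159) = 532975159 · (1 − 1/23) · (1 − 1/47) · (1 − 1/79)
       = 532975159 · 78936/85399 = 492639576.

492639576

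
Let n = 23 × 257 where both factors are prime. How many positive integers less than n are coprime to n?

φ(5911) = 5911 · (1 − 1/23) · (1 − 1/257)
       = 5911 · 5632/5911 = 5632.

5632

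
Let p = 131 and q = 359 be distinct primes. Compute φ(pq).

φ(pq) = (p−1)(q−1) = 130 · 358 = 46540.

46540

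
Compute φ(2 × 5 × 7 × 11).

φ(2) = 2 − 1 = 1.
φ(5) = 5 − 1 = 4.
φ(7) = 7 − 1 = 6.
φ(11) = 11 − 1 = 10.
Since φ is multiplicative, φ(770) = 1 · 4 · 6 · 10 = 240.

240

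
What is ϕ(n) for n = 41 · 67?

2640

φ(2747) = 2747 · (1 − 1/41) · (1 − 1/67)
       = 2747 · 2640/2747 = 2640.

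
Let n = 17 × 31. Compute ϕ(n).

480

φ(527) = 527 · (1 − 1/17) · (1 − 1/31)
       = 527 · 480/527 = 480.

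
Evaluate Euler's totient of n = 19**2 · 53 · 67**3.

φ(19^2) = 19^1·(19−1) = 19·18 = 342.
φ(53) = 53 − 1 = 52.
φ(67^3) = 67^3 − 67^2 = 300763 − 4489 = 296274.
φ(5754498479) = 342 × 52 × 296274 = 5268936816.

5268936816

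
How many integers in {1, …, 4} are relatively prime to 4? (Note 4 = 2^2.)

2

φ(4) = 4 · (1 − 1/2)
       = 4 · 1/2 = 2.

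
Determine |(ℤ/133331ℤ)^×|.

105600

First factor: 133331 = 11 · 17 · 23 · 31.
φ(133331) = 133331 · (1 − 1/11) · (1 − 1/17) · (1 − 1/23) · (1 − 1/31)
       = 133331 · 105600/133331 = 105600.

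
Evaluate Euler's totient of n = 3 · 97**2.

18624

φ(28227) = 28227 · (1 − 1/3) · (1 − 1/97)
       = 28227 · 192/291 = 18624.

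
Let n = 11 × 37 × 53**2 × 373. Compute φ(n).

369083520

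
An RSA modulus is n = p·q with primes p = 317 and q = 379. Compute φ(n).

φ(pq) = (p−1)(q−1) = 316 · 378 = 119448.

119448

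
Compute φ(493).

448

First factor: 493 = 17 × 29.
φ(17) = 17 − 1 = 16.
φ(29) = 29 − 1 = 28.
Multiply: 16 · 28 = 448.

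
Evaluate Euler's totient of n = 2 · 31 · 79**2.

φ(2) = 2 − 1 = 1.
φ(31) = 31 − 1 = 30.
φ(79^2) = 79^1·(79−1) = 79·78 = 6162.
Multiply: 1 · 30 · 6162 = 184860.

184860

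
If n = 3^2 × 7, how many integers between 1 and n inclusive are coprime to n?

φ(3^2) = 3^1·(3−1) = 3·2 = 6.
φ(7) = 7 − 1 = 6.
Multiply: 6 · 6 = 36.

36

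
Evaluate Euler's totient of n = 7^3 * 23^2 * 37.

φ(7^3) = 7^3 − 7^2 = 343 − 49 = 294.
φ(23^2) = 23^1·(23−1) = 23·22 = 506.
φ(37) = 37 − 1 = 36.
φ(6713539) = 294 × 506 × 36 = 5355504.

5355504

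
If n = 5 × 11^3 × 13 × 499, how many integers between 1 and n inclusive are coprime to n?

φ(43170985) = 43170985 · (1 − 1/5) · (1 − 1/11) · (1 − 1/13) · (1 − 1/499)
       = 43170985 · 239040/356785 = 28923840.

28923840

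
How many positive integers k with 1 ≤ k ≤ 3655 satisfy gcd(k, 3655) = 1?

Factor 3655: 3655 = 5 · 17 · 43.
φ(5) = 5 − 1 = 4.
φ(17) = 17 − 1 = 16.
φ(43) = 43 − 1 = 42.
φ(3655) = 4 × 16 × 42 = 2688.

2688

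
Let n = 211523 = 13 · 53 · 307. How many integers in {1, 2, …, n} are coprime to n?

190944

φ(13) = 13 − 1 = 12.
φ(53) = 53 − 1 = 52.
φ(307) = 307 − 1 = 306.
φ(211523) = 12 × 52 × 306 = 190944.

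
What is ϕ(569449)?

483840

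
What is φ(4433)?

3600

Factor 4433: 4433 = 11 · 13 · 31.
φ(11) = 11 − 1 = 10.
φ(13) = 13 − 1 = 12.
φ(31) = 31 − 1 = 30.
φ(4433) = 10 × 12 × 30 = 3600.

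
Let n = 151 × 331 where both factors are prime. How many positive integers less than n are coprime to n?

φ(n) = (p − 1)(q − 1) = (151−1)(331−1) = 150·330 = 49500.

49500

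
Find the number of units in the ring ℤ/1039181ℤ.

1039181 = 11 * 13^3 * 43.
φ(11) = 11 − 1 = 10.
φ(13^3) = 13^3 − 13^2 = 2197 − 169 = 2028.
φ(43) = 43 − 1 = 42.
Multiply: 10 · 2028 · 42 = 851760.

851760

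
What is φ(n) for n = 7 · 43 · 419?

φ(126119) = 126119 · (1 − 1/7) · (1 − 1/43) · (1 − 1/419)
       = 126119 · 105336/126119 = 105336.

105336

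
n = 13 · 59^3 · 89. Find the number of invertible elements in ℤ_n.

213204288

φ(237623503) = 237623503 · (1 − 1/13) · (1 − 1/59) · (1 − 1/89)
       = 237623503 · 61248/68263 = 213204288.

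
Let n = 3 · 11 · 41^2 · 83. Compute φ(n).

2689600

φ(4604259) = 4604259 · (1 − 1/3) · (1 − 1/11) · (1 − 1/41) · (1 − 1/83)
       = 4604259 · 65600/112299 = 2689600.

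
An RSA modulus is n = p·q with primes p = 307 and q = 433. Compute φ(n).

φ(n) = (p − 1)(q − 1) = (307−1)(433−1) = 306·432 = 132192.

132192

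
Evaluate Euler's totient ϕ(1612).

1612 = 2^2 * 13 * 31.
φ(1612) = 1612 · (1 − 1/2) · (1 − 1/13) · (1 − 1/31)
       = 1612 · 360/806 = 720.

720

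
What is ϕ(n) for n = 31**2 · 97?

89280

φ(93217) = 93217 · (1 − 1/31) · (1 − 1/97)
       = 93217 · 2880/3007 = 89280.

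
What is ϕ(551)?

504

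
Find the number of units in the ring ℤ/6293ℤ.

5040

6293 = 7 · 29 · 31.
φ(7) = 7 − 1 = 6.
φ(29) = 29 − 1 = 28.
φ(31) = 31 − 1 = 30.
φ(6293) = 6 × 28 × 30 = 5040.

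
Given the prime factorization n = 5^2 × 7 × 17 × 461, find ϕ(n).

883200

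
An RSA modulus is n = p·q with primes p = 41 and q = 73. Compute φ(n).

φ(n) = (p − 1)(q − 1) = (41−1)(73−1) = 40·72 = 2880.

2880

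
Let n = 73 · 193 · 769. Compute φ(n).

10616832

φ(10834441) = 10834441 · (1 − 1/73) · (1 − 1/193) · (1 − 1/769)
       = 10834441 · 10616832/10834441 = 10616832.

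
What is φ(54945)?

First factor: 54945 = 3^3 · 5 · 11 · 37.
φ(54945) = 54945 · (1 − 1/3) · (1 − 1/5) · (1 − 1/11) · (1 − 1/37)
       = 54945 · 2880/6105 = 25920.

25920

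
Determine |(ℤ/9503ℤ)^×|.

9503 = 13 * 17 * 43.
φ(13) = 13 − 1 = 12.
φ(17) = 17 − 1 = 16.
φ(43) = 43 − 1 = 42.
φ(9503) = 12 × 16 × 42 = 8064.

8064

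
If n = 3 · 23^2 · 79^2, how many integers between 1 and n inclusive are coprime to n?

6235944

φ(3) = 3 − 1 = 2.
φ(23^2) = 23^2 − 23^1 = 529 − 23 = 506.
φ(79^2) = 79^2 − 79^1 = 6241 − 79 = 6162.
Multiply: 2 · 506 · 6162 = 6235944.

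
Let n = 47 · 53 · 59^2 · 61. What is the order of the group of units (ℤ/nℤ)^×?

φ(528941431) = 528941431 · (1 − 1/47) · (1 − 1/53) · (1 − 1/59) · (1 − 1/61)
       = 528941431 · 8324160/8965109 = 491125440.

491125440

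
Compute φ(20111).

14976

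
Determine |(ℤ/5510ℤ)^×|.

2016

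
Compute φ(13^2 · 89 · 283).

φ(4256603) = 4256603 · (1 − 1/13) · (1 − 1/89) · (1 − 1/283)
       = 4256603 · 297792/327431 = 3871296.

3871296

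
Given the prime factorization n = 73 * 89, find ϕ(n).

6336

φ(6497) = 6497 · (1 − 1/73) · (1 − 1/89)
       = 6497 · 6336/6497 = 6336.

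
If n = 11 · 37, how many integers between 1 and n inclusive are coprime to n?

360

φ(407) = 407 · (1 − 1/11) · (1 − 1/37)
       = 407 · 360/407 = 360.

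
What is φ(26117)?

20160

Prime factorization: 26117 = 7^2 * 13 * 41.
φ(26117) = 26117 · (1 − 1/7) · (1 − 1/13) · (1 − 1/41)
       = 26117 · 2880/3731 = 20160.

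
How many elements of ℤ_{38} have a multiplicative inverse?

Prime factorization: 38 = 2 × 19.
φ(2) = 2 − 1 = 1.
φ(19) = 19 − 1 = 18.
Multiply: 1 · 18 = 18.

18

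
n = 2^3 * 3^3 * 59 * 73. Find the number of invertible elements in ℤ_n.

φ(930312) = 930312 · (1 − 1/2) · (1 − 1/3) · (1 − 1/59) · (1 − 1/73)
       = 930312 · 8352/25842 = 300672.

300672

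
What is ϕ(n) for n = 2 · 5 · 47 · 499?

91632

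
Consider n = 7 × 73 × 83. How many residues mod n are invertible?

35424

φ(42413) = 42413 · (1 − 1/7) · (1 − 1/73) · (1 − 1/83)
       = 42413 · 35424/42413 = 35424.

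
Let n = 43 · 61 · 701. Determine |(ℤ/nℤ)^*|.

1764000

φ(1838723) = 1838723 · (1 − 1/43) · (1 − 1/61) · (1 − 1/701)
       = 1838723 · 1764000/1838723 = 1764000.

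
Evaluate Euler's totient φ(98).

First factor: 98 = 2 · 7**2.
φ(2) = 2 − 1 = 1.
φ(7^2) = 7^1·(7−1) = 7·6 = 42.
φ(98) = 1 × 42 = 42.

42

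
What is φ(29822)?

Factor 29822: 29822 = 2 · 13 · 31 · 37.
φ(29822) = 29822 · (1 − 1/2) · (1 − 1/13) · (1 − 1/31) · (1 − 1/37)
       = 29822 · 12960/29822 = 12960.

12960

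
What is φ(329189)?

259200

Prime factorization: 329189 = 7 * 31 * 37 * 41.
φ(7) = 7 − 1 = 6.
φ(31) = 31 − 1 = 30.
φ(37) = 37 − 1 = 36.
φ(41) = 41 − 1 = 40.
Multiply: 6 · 30 · 36 · 40 = 259200.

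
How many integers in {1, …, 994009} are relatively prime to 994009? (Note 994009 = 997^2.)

993012

φ(994009) = 994009 · (1 − 1/997)
       = 994009 · 996/997 = 993012.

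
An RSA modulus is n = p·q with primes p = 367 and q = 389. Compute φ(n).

For distinct primes, φ(pq) = (p−1)(q−1) = 366 × 388 = 142008.

142008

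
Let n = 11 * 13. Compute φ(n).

120

φ(11) = 11 − 1 = 10.
φ(13) = 13 − 1 = 12.
Since φ is multiplicative, φ(143) = 10 · 12 = 120.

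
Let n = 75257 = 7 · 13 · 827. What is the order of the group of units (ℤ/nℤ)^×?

φ(75257) = 75257 · (1 − 1/7) · (1 − 1/13) · (1 − 1/827)
       = 75257 · 59472/75257 = 59472.

59472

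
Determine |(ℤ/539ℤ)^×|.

First factor: 539 = 7**2 · 11.
φ(7^2) = 7^2 − 7^1 = 49 − 7 = 42.
φ(11) = 11 − 1 = 10.
φ(539) = 42 × 10 = 420.

420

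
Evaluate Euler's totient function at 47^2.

φ(47^2) = 47^1·(47−1) = 47·46 = 2162.

2162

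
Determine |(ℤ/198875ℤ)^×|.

151200

Factor 198875: 198875 = 5^3 * 37 * 43.
φ(5^3) = 5^2·(5−1) = 25·4 = 100.
φ(37) = 37 − 1 = 36.
φ(43) = 43 − 1 = 42.
Multiply: 100 · 36 · 42 = 151200.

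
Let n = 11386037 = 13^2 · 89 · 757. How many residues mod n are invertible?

10378368

φ(13^2) = 13^2 − 13^1 = 169 − 13 = 156.
φ(89) = 89 − 1 = 88.
φ(757) = 757 − 1 = 756.
φ(11386037) = 156 × 88 × 756 = 10378368.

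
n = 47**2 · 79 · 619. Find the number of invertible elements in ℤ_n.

104217048

φ(47^2) = 47^1·(47−1) = 47·46 = 2162.
φ(79) = 79 − 1 = 78.
φ(619) = 619 − 1 = 618.
φ(108022309) = 2162 × 78 × 618 = 104217048.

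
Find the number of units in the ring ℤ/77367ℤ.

46080

Factor 77367: 77367 = 3 * 17 * 37 * 41.
φ(3) = 3 − 1 = 2.
φ(17) = 17 − 1 = 16.
φ(37) = 37 − 1 = 36.
φ(41) = 41 − 1 = 40.
φ(77367) = 2 × 16 × 36 × 40 = 46080.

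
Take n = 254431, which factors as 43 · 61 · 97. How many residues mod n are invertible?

241920

φ(254431) = 254431 · (1 − 1/43) · (1 − 1/61) · (1 − 1/97)
       = 254431 · 241920/254431 = 241920.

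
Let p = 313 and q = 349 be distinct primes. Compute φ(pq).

φ(pq) = (p−1)(q−1) = 312 · 348 = 108576.

108576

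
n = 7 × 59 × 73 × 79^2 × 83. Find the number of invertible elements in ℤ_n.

12660395904

φ(7) = 7 − 1 = 6.
φ(59) = 59 − 1 = 58.
φ(73) = 73 − 1 = 72.
φ(79^2) = 79^2 − 79^1 = 6241 − 79 = 6162.
φ(83) = 83 − 1 = 82.
φ(15617272447) = 6 × 58 × 72 × 6162 × 82 = 12660395904.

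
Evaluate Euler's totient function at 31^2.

930

φ(31^2) = 31^2 − 31^1 = 961 − 31 = 930.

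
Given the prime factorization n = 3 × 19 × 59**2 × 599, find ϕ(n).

73668816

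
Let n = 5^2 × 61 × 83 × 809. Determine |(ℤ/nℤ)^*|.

79507200

φ(102399175) = 102399175 · (1 − 1/5) · (1 − 1/61) · (1 − 1/83) · (1 − 1/809)
       = 102399175 · 15901440/20479835 = 79507200.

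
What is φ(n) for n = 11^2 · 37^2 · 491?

71794800

φ(81333659) = 81333659 · (1 − 1/11) · (1 − 1/37) · (1 − 1/491)
       = 81333659 · 176400/199837 = 71794800.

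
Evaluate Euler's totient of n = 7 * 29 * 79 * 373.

4874688

φ(5981801) = 5981801 · (1 − 1/7) · (1 − 1/29) · (1 − 1/79) · (1 − 1/373)
       = 5981801 · 4874688/5981801 = 4874688.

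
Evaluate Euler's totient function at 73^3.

383688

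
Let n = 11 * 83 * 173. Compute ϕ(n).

141040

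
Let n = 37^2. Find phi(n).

1332

φ(1369) = 1369 · (1 − 1/37)
       = 1369 · 36/37 = 1332.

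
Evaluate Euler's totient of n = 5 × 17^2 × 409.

443904

φ(5) = 5 − 1 = 4.
φ(17^2) = 17^2 − 17^1 = 289 − 17 = 272.
φ(409) = 409 − 1 = 408.
Since φ is multiplicative, φ(591005) = 4 · 272 · 408 = 443904.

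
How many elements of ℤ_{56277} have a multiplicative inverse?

33696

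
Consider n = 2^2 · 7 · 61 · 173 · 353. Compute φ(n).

43591680

φ(104305852) = 104305852 · (1 − 1/2) · (1 − 1/7) · (1 − 1/61) · (1 − 1/173) · (1 − 1/353)
       = 104305852 · 21795840/52152926 = 43591680.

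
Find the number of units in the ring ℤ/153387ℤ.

85536

First factor: 153387 = 3^3 · 13 · 19 · 23.
φ(153387) = 153387 · (1 − 1/3) · (1 − 1/13) · (1 − 1/19) · (1 − 1/23)
       = 153387 · 9504/17043 = 85536.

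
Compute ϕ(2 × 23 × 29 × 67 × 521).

21141120

φ(2) = 2 − 1 = 1.
φ(23) = 23 − 1 = 22.
φ(29) = 29 − 1 = 28.
φ(67) = 67 − 1 = 66.
φ(521) = 521 − 1 = 520.
Multiply: 1 · 22 · 28 · 66 · 520 = 21141120.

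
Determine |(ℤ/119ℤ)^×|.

96

Factor 119: 119 = 7 * 17.
φ(119) = 119 · (1 − 1/7) · (1 − 1/17)
       = 119 · 96/119 = 96.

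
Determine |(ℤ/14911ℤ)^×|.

Factor 14911: 14911 = 13 · 31 · 37.
φ(14911) = 14911 · (1 − 1/13) · (1 − 1/31) · (1 − 1/37)
       = 14911 · 12960/14911 = 12960.

12960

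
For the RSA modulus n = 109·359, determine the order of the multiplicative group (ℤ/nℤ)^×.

38664

φ(39131) = 39131 · (1 − 1/109) · (1 − 1/359)
       = 39131 · 38664/39131 = 38664.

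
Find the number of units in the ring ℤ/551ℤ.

504

Factor 551: 551 = 19 · 29.
φ(551) = 551 · (1 − 1/19) · (1 − 1/29)
       = 551 · 504/551 = 504.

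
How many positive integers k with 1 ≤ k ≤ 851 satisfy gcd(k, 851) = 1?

792

Factor 851: 851 = 23 * 37.
φ(23) = 23 − 1 = 22.
φ(37) = 37 − 1 = 36.
Since φ is multiplicative, φ(851) = 22 · 36 = 792.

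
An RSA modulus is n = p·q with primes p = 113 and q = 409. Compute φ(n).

φ(pq) = (p−1)(q−1) = 112 · 408 = 45696.

45696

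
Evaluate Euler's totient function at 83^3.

564898

φ(571787) = 571787 · (1 − 1/83)
       = 571787 · 82/83 = 564898.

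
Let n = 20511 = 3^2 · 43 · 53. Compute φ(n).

13104

φ(3^2) = 3^2 − 3^1 = 9 − 3 = 6.
φ(43) = 43 − 1 = 42.
φ(53) = 53 − 1 = 52.
Multiply: 6 · 42 · 52 = 13104.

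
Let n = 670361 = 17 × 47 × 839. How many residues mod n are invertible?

616768

φ(17) = 17 − 1 = 16.
φ(47) = 47 − 1 = 46.
φ(839) = 839 − 1 = 838.
Multiply: 16 · 46 · 838 = 616768.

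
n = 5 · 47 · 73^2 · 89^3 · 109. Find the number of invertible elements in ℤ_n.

72804734171136

φ(5) = 5 − 1 = 4.
φ(47) = 47 − 1 = 46.
φ(73^2) = 73^1·(73−1) = 73·72 = 5256.
φ(89^3) = 89^2·(89−1) = 7921·88 = 697048.
φ(109) = 109 − 1 = 108.
Multiply: 4 · 46 · 5256 · 697048 · 108 = 72804734171136.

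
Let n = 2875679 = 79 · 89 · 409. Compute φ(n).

φ(2875679) = 2875679 · (1 − 1/79) · (1 − 1/89) · (1 − 1/409)
       = 2875679 · 2800512/2875679 = 2800512.

2800512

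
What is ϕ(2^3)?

φ(2^3) = 2^2·(2−1) = 4·1 = 4.

4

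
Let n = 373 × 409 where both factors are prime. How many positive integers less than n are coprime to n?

151776

φ(373) = 373 − 1 = 372.
φ(409) = 409 − 1 = 408.
φ(152557) = 372 × 408 = 151776.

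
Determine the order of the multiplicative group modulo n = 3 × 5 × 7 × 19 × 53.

44928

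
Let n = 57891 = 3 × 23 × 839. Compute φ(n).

36872

φ(57891) = 57891 · (1 − 1/3) · (1 − 1/23) · (1 − 1/839)
       = 57891 · 36872/57891 = 36872.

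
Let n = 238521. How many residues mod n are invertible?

238521 = 3 × 43^3.
φ(3) = 3 − 1 = 2.
φ(43^3) = 43^2·(43−1) = 1849·42 = 77658.
Since φ is multiplicative, φ(238521) = 2 · 77658 = 155316.

155316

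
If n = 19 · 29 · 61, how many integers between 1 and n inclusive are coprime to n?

30240

φ(33611) = 33611 · (1 − 1/19) · (1 − 1/29) · (1 − 1/61)
       = 33611 · 30240/33611 = 30240.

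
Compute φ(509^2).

258572

φ(259081) = 259081 · (1 − 1/509)
       = 259081 · 508/509 = 258572.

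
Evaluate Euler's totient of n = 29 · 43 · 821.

964320

φ(29) = 29 − 1 = 28.
φ(43) = 43 − 1 = 42.
φ(821) = 821 − 1 = 820.
Since φ is multiplicative, φ(1023787) = 28 · 42 · 820 = 964320.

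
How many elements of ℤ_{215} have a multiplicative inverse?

First factor: 215 = 5 * 43.
φ(5) = 5 − 1 = 4.
φ(43) = 43 − 1 = 42.
φ(215) = 4 × 42 = 168.

168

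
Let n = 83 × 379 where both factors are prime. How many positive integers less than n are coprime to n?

30996

φ(83) = 83 − 1 = 82.
φ(379) = 379 − 1 = 378.
Multiply: 82 · 378 = 30996.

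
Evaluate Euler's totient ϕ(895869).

505440

Prime factorization: 895869 = 3**2 × 13**2 × 19 × 31.
φ(895869) = 895869 · (1 − 1/3) · (1 − 1/13) · (1 − 1/19) · (1 − 1/31)
       = 895869 · 12960/22971 = 505440.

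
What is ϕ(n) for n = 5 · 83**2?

27224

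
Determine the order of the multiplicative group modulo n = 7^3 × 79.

22932

φ(7^3) = 7^2·(7−1) = 49·6 = 294.
φ(79) = 79 − 1 = 78.
Multiply: 294 · 78 = 22932.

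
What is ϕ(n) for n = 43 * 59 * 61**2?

8915760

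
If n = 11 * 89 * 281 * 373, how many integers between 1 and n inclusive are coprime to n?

φ(11) = 11 − 1 = 10.
φ(89) = 89 − 1 = 88.
φ(281) = 281 − 1 = 280.
φ(373) = 373 − 1 = 372.
φ(102611927) = 10 × 88 × 280 × 372 = 91660800.

91660800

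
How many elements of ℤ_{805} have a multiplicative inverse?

528

First factor: 805 = 5 · 7 · 23.
φ(5) = 5 − 1 = 4.
φ(7) = 7 − 1 = 6.
φ(23) = 23 − 1 = 22.
Since φ is multiplicative, φ(805) = 4 · 6 · 22 = 528.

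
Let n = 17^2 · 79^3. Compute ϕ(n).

φ(17^2) = 17^2 − 17^1 = 289 − 17 = 272.
φ(79^3) = 79^2·(79−1) = 6241·78 = 486798.
Multiply: 272 · 486798 = 132409056.

132409056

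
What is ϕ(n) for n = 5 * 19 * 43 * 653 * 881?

1735050240

φ(2350071905) = 2350071905 · (1 − 1/5) · (1 − 1/19) · (1 − 1/43) · (1 − 1/653) · (1 − 1/881)
       = 2350071905 · 1735050240/2350071905 = 1735050240.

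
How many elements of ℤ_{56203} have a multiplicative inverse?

Factor 56203: 56203 = 7^2 × 31 × 37.
φ(56203) = 56203 · (1 − 1/7) · (1 − 1/31) · (1 − 1/37)
       = 56203 · 6480/8029 = 45360.

45360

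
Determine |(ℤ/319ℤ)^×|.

319 = 11 * 29.
φ(11) = 11 − 1 = 10.
φ(29) = 29 − 1 = 28.
Since φ is multiplicative, φ(319) = 10 · 28 = 280.

280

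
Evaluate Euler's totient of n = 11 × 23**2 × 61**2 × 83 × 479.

725894241600

φ(860838402743) = 860838402743 · (1 − 1/11) · (1 − 1/23) · (1 − 1/61) · (1 − 1/83) · (1 − 1/479)
       = 860838402743 · 517387200/613569781 = 725894241600.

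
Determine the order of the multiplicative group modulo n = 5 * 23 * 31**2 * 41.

φ(4531115) = 4531115 · (1 − 1/5) · (1 − 1/23) · (1 − 1/31) · (1 − 1/41)
       = 4531115 · 105600/146165 = 3273600.

3273600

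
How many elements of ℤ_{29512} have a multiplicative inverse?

11520

29512 = 2^3 · 7 · 17 · 31.
φ(2^3) = 2^3 − 2^2 = 8 − 4 = 4.
φ(7) = 7 − 1 = 6.
φ(17) = 17 − 1 = 16.
φ(31) = 31 − 1 = 30.
Since φ is multiplicative, φ(29512) = 4 · 6 · 16 · 30 = 11520.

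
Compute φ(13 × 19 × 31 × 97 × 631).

391910400

φ(468661999) = 468661999 · (1 − 1/13) · (1 − 1/19) · (1 − 1/31) · (1 − 1/97) · (1 − 1/631)
       = 468661999 · 391910400/468661999 = 391910400.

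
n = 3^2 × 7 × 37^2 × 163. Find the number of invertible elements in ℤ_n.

7768224

φ(3^2) = 3^2 − 3^1 = 9 − 3 = 6.
φ(7) = 7 − 1 = 6.
φ(37^2) = 37^2 − 37^1 = 1369 − 37 = 1332.
φ(163) = 163 − 1 = 162.
Multiply: 6 · 6 · 1332 · 162 = 7768224.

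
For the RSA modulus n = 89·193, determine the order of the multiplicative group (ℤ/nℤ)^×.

φ(n) = (p − 1)(q − 1) = (89−1)(193−1) = 88·192 = 16896.

16896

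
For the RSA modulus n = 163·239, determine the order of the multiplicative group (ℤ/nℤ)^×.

38556

For distinct primes, φ(pq) = (p−1)(q−1) = 162 × 238 = 38556.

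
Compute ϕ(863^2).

743906

φ(863^2) = 863^2 − 863^1 = 744769 − 863 = 743906.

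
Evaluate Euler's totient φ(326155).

241920

Prime factorization: 326155 = 5 · 37 · 41 · 43.
φ(326155) = 326155 · (1 − 1/5) · (1 − 1/37) · (1 − 1/41) · (1 − 1/43)
       = 326155 · 241920/326155 = 241920.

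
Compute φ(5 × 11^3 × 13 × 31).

1742400

φ(5) = 5 − 1 = 4.
φ(11^3) = 11^3 − 11^2 = 1331 − 121 = 1210.
φ(13) = 13 − 1 = 12.
φ(31) = 31 − 1 = 30.
Multiply: 4 · 1210 · 12 · 30 = 1742400.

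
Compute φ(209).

Factor 209: 209 = 11 * 19.
φ(209) = 209 · (1 − 1/11) · (1 − 1/19)
       = 209 · 180/209 = 180.

180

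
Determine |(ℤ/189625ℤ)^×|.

First factor: 189625 = 5**3 · 37 · 41.
φ(5^3) = 5^2·(5−1) = 25·4 = 100.
φ(37) = 37 − 1 = 36.
φ(41) = 41 − 1 = 40.
Multiply: 100 · 36 · 40 = 144000.

144000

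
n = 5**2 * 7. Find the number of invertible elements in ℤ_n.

120

φ(5^2) = 5^2 − 5^1 = 25 − 5 = 20.
φ(7) = 7 − 1 = 6.
Since φ is multiplicative, φ(175) = 20 · 6 = 120.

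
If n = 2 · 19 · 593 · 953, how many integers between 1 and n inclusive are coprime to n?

φ(2) = 2 − 1 = 1.
φ(19) = 19 − 1 = 18.
φ(593) = 593 − 1 = 592.
φ(953) = 953 − 1 = 952.
Since φ is multiplicative, φ(21474902) = 1 · 18 · 592 · 952 = 10144512.

10144512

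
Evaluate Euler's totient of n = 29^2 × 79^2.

5003544

φ(29^2) = 29^2 − 29^1 = 841 − 29 = 812.
φ(79^2) = 79^2 − 79^1 = 6241 − 79 = 6162.
Since φ is multiplicative, φ(5248681) = 812 · 6162 = 5003544.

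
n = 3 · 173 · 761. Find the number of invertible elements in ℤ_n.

261440

φ(394959) = 394959 · (1 − 1/3) · (1 − 1/173) · (1 − 1/761)
       = 394959 · 261440/394959 = 261440.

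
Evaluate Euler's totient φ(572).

Factor 572: 572 = 2**2 × 11 × 13.
φ(2^2) = 2^2 − 2^1 = 4 − 2 = 2.
φ(11) = 11 − 1 = 10.
φ(13) = 13 − 1 = 12.
Multiply: 2 · 10 · 12 = 240.

240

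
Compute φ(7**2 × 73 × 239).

719712

φ(7^2) = 7^1·(7−1) = 7·6 = 42.
φ(73) = 73 − 1 = 72.
φ(239) = 239 − 1 = 238.
φ(854903) = 42 × 72 × 238 = 719712.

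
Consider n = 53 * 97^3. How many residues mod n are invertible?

φ(53) = 53 − 1 = 52.
φ(97^3) = 97^2·(97−1) = 9409·96 = 903264.
Multiply: 52 · 903264 = 46969728.

46969728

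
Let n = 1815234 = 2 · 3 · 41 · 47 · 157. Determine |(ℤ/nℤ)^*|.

574080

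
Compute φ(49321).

45360

First factor: 49321 = 31 · 37 · 43.
φ(31) = 31 − 1 = 30.
φ(37) = 37 − 1 = 36.
φ(43) = 43 − 1 = 42.
Since φ is multiplicative, φ(49321) = 30 · 36 · 42 = 45360.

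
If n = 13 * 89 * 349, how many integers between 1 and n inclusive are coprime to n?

367488

φ(403793) = 403793 · (1 − 1/13) · (1 − 1/89) · (1 − 1/349)
       = 403793 · 367488/403793 = 367488.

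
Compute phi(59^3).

201898

φ(59^3) = 59^3 − 59^2 = 205379 − 3481 = 201898.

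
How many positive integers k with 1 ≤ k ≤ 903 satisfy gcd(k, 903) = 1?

504

903 = 3 · 7 · 43.
φ(903) = 903 · (1 − 1/3) · (1 − 1/7) · (1 − 1/43)
       = 903 · 504/903 = 504.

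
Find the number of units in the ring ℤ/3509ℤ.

Factor 3509: 3509 = 11^2 × 29.
φ(11^2) = 11^1·(11−1) = 11·10 = 110.
φ(29) = 29 − 1 = 28.
Since φ is multiplicative, φ(3509) = 110 · 28 = 3080.

3080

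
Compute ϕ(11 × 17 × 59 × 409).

3786240

φ(11) = 11 − 1 = 10.
φ(17) = 17 − 1 = 16.
φ(59) = 59 − 1 = 58.
φ(409) = 409 − 1 = 408.
φ(4512497) = 10 × 16 × 58 × 408 = 3786240.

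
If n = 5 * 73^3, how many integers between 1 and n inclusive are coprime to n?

φ(5) = 5 − 1 = 4.
φ(73^3) = 73^2·(73−1) = 5329·72 = 383688.
Since φ is multiplicative, φ(1945085) = 4 · 383688 = 1534752.

1534752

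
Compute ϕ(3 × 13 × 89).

φ(3) = 3 − 1 = 2.
φ(13) = 13 − 1 = 12.
φ(89) = 89 − 1 = 88.
φ(3471) = 2 × 12 × 88 = 2112.

2112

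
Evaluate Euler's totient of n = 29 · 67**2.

φ(29) = 29 − 1 = 28.
φ(67^2) = 67^1·(67−1) = 67·66 = 4422.
Since φ is multiplicative, φ(130181) = 28 · 4422 = 123816.

123816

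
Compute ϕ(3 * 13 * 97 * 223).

φ(3) = 3 − 1 = 2.
φ(13) = 13 − 1 = 12.
φ(97) = 97 − 1 = 96.
φ(223) = 223 − 1 = 222.
φ(843609) = 2 × 12 × 96 × 222 = 511488.

511488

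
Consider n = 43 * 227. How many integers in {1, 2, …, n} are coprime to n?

φ(9761) = 9761 · (1 − 1/43) · (1 − 1/227)
       = 9761 · 9492/9761 = 9492.

9492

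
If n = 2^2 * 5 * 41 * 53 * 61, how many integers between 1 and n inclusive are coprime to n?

998400

φ(2651060) = 2651060 · (1 − 1/2) · (1 − 1/5) · (1 − 1/41) · (1 − 1/53) · (1 − 1/61)
       = 2651060 · 499200/1325530 = 998400.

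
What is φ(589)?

Factor 589: 589 = 19 · 31.
φ(589) = 589 · (1 − 1/19) · (1 − 1/31)
       = 589 · 540/589 = 540.

540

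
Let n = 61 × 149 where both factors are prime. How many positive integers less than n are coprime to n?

8880

φ(61) = 61 − 1 = 60.
φ(149) = 149 − 1 = 148.
φ(9089) = 60 × 148 = 8880.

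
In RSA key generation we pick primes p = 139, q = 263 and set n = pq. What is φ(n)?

36156

For distinct primes, φ(pq) = (p−1)(q−1) = 138 × 262 = 36156.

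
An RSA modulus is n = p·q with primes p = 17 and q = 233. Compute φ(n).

For distinct primes, φ(pq) = (p−1)(q−1) = 16 × 232 = 3712.

3712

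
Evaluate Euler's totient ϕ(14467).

14467 = 17 × 23 × 37.
φ(17) = 17 − 1 = 16.
φ(23) = 23 − 1 = 22.
φ(37) = 37 − 1 = 36.
Multiply: 16 · 22 · 36 = 12672.

12672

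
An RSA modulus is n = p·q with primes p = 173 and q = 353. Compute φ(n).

60544

φ(173) = 173 − 1 = 172.
φ(353) = 353 − 1 = 352.
φ(61069) = 172 × 352 = 60544.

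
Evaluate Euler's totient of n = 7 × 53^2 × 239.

φ(4699457) = 4699457 · (1 − 1/7) · (1 − 1/53) · (1 − 1/239)
       = 4699457 · 74256/88669 = 3935568.

3935568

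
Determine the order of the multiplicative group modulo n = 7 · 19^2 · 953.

1953504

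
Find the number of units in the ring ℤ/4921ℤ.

Factor 4921: 4921 = 7 · 19 · 37.
φ(4921) = 4921 · (1 − 1/7) · (1 − 1/19) · (1 − 1/37)
       = 4921 · 3888/4921 = 3888.

3888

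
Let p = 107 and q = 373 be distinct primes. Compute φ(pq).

39432

φ(107) = 107 − 1 = 106.
φ(373) = 373 − 1 = 372.
Since φ is multiplicative, φ(39911) = 106 · 372 = 39432.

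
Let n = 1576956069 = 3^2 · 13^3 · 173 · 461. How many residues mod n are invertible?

962732160

φ(3^2) = 3^2 − 3^1 = 9 − 3 = 6.
φ(13^3) = 13^2·(13−1) = 169·12 = 2028.
φ(173) = 173 − 1 = 172.
φ(461) = 461 − 1 = 460.
Multiply: 6 · 2028 · 172 · 460 = 962732160.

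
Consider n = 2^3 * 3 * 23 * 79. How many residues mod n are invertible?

φ(43608) = 43608 · (1 − 1/2) · (1 − 1/3) · (1 − 1/23) · (1 − 1/79)
       = 43608 · 3432/10902 = 13728.

13728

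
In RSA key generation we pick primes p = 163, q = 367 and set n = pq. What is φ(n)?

φ(n) = (p − 1)(q − 1) = (163−1)(367−1) = 162·366 = 59292.

59292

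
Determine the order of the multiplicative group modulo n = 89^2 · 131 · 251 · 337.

φ(87771785137) = 87771785137 · (1 − 1/89) · (1 − 1/131) · (1 − 1/251) · (1 − 1/337)
       = 87771785137 · 960960000/986199833 = 85525440000.

85525440000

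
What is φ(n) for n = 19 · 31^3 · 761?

394394400

φ(19) = 19 − 1 = 18.
φ(31^3) = 31^2·(31−1) = 961·30 = 28830.
φ(761) = 761 − 1 = 760.
Since φ is multiplicative, φ(430748069) = 18 · 28830 · 760 = 394394400.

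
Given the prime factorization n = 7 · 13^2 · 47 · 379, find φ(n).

16275168

φ(21072779) = 21072779 · (1 − 1/7) · (1 − 1/13) · (1 − 1/47) · (1 − 1/379)
       = 21072779 · 1251936/1620983 = 16275168.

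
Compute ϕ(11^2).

φ(11^2) = 11^2 − 11^1 = 121 − 11 = 110.

110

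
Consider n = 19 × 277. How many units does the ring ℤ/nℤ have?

4968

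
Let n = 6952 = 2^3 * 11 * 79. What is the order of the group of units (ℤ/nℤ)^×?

φ(2^3) = 2^2·(2−1) = 4·1 = 4.
φ(11) = 11 − 1 = 10.
φ(79) = 79 − 1 = 78.
Since φ is multiplicative, φ(6952) = 4 · 10 · 78 = 3120.

3120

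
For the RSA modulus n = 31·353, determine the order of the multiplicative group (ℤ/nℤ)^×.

10560

φ(10943) = 10943 · (1 − 1/31) · (1 − 1/353)
       = 10943 · 10560/10943 = 10560.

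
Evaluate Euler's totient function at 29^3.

φ(29^3) = 29^2·(29−1) = 841·28 = 23548.

23548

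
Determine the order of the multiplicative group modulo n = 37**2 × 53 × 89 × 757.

4607995392

φ(37^2) = 37^2 − 37^1 = 1369 − 37 = 1332.
φ(53) = 53 − 1 = 52.
φ(89) = 89 − 1 = 88.
φ(757) = 757 − 1 = 756.
φ(4888382761) = 1332 × 52 × 88 × 756 = 4607995392.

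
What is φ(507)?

312

Prime factorization: 507 = 3 · 13^2.
φ(507) = 507 · (1 − 1/3) · (1 − 1/13)
       = 507 · 24/39 = 312.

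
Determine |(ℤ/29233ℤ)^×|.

First factor: 29233 = 23 × 31 × 41.
φ(29233) = 29233 · (1 − 1/23) · (1 − 1/31) · (1 − 1/41)
       = 29233 · 26400/29233 = 26400.

26400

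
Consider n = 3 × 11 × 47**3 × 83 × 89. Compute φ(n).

φ(3) = 3 − 1 = 2.
φ(11) = 11 − 1 = 10.
φ(47^3) = 47^2·(47−1) = 2209·46 = 101614.
φ(83) = 83 − 1 = 82.
φ(89) = 89 − 1 = 88.
Multiply: 2 · 10 · 101614 · 82 · 88 = 14664932480.

14664932480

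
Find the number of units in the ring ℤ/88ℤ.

Prime factorization: 88 = 2^3 × 11.
φ(88) = 88 · (1 − 1/2) · (1 − 1/11)
       = 88 · 10/22 = 40.

40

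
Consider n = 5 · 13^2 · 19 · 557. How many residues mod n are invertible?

φ(8942635) = 8942635 · (1 − 1/5) · (1 − 1/13) · (1 − 1/19) · (1 − 1/557)
       = 8942635 · 480384/687895 = 6244992.

6244992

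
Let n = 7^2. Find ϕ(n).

φ(49) = 49 · (1 − 1/7)
       = 49 · 6/7 = 42.

42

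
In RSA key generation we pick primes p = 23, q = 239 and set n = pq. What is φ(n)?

5236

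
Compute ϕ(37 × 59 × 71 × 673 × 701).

φ(37) = 37 − 1 = 36.
φ(59) = 59 − 1 = 58.
φ(71) = 71 − 1 = 70.
φ(673) = 673 − 1 = 672.
φ(701) = 701 − 1 = 700.
Multiply: 36 · 58 · 70 · 672 · 700 = 68753664000.

68753664000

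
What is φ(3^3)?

18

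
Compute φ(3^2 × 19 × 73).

φ(12483) = 12483 · (1 − 1/3) · (1 − 1/19) · (1 − 1/73)
       = 12483 · 2592/4161 = 7776.

7776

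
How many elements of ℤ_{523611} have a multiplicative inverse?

302400

First factor: 523611 = 3^3 × 11 × 41 × 43.
φ(3^3) = 3^2·(3−1) = 9·2 = 18.
φ(11) = 11 − 1 = 10.
φ(41) = 41 − 1 = 40.
φ(43) = 43 − 1 = 42.
Since φ is multiplicative, φ(523611) = 18 · 10 · 40 · 42 = 302400.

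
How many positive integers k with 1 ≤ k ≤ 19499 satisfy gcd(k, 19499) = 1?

First factor: 19499 = 17 * 31 * 37.
φ(17) = 17 − 1 = 16.
φ(31) = 31 − 1 = 30.
φ(37) = 37 − 1 = 36.
Multiply: 16 · 30 · 36 = 17280.

17280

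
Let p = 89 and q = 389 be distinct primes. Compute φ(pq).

34144

φ(n) = (p − 1)(q − 1) = (89−1)(389−1) = 88·388 = 34144.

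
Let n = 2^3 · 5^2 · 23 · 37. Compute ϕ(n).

63360

φ(170200) = 170200 · (1 − 1/2) · (1 − 1/5) · (1 − 1/23) · (1 − 1/37)
       = 170200 · 3168/8510 = 63360.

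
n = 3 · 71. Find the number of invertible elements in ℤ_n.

140

φ(3) = 3 − 1 = 2.
φ(71) = 71 − 1 = 70.
Multiply: 2 · 70 = 140.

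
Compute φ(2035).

Factor 2035: 2035 = 5 * 11 * 37.
φ(5) = 5 − 1 = 4.
φ(11) = 11 − 1 = 10.
φ(37) = 37 − 1 = 36.
Multiply: 4 · 10 · 36 = 1440.

1440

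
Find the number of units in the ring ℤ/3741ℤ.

Prime factorization: 3741 = 3 × 29 × 43.
φ(3) = 3 − 1 = 2.
φ(29) = 29 − 1 = 28.
φ(43) = 43 − 1 = 42.
Since φ is multiplicative, φ(3741) = 2 · 28 · 42 = 2352.

2352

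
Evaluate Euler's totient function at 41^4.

φ(2825761) = 2825761 · (1 − 1/41)
       = 2825761 · 40/41 = 2756840.

2756840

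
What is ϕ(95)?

72

Factor 95: 95 = 5 · 19.
φ(5) = 5 − 1 = 4.
φ(19) = 19 − 1 = 18.
φ(95) = 4 × 18 = 72.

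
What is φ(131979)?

80640

Prime factorization: 131979 = 3 · 29 · 37 · 41.
φ(131979) = 131979 · (1 − 1/3) · (1 − 1/29) · (1 − 1/37) · (1 − 1/41)
       = 131979 · 80640/131979 = 80640.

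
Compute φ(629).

629 = 17 · 37.
φ(17) = 17 − 1 = 16.
φ(37) = 37 − 1 = 36.
Since φ is multiplicative, φ(629) = 16 · 36 = 576.

576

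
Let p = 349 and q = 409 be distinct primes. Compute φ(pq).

φ(349) = 349 − 1 = 348.
φ(409) = 409 − 1 = 408.
Multiply: 348 · 408 = 141984.

141984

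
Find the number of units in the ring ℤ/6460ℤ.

6460 = 2^2 · 5 · 17 · 19.
φ(6460) = 6460 · (1 − 1/2) · (1 − 1/5) · (1 − 1/17) · (1 − 1/19)
       = 6460 · 1152/3230 = 2304.

2304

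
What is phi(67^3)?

296274

φ(300763) = 300763 · (1 − 1/67)
       = 300763 · 66/67 = 296274.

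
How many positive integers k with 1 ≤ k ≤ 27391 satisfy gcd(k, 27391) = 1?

21168

27391 = 7^2 × 13 × 43.
φ(7^2) = 7^1·(7−1) = 7·6 = 42.
φ(13) = 13 − 1 = 12.
φ(43) = 43 − 1 = 42.
φ(27391) = 42 × 12 × 42 = 21168.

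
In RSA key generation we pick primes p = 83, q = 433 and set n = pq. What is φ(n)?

35424

φ(35939) = 35939 · (1 − 1/83) · (1 − 1/433)
       = 35939 · 35424/35939 = 35424.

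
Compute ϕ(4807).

3960

First factor: 4807 = 11 · 19 · 23.
φ(4807) = 4807 · (1 − 1/11) · (1 − 1/19) · (1 − 1/23)
       = 4807 · 3960/4807 = 3960.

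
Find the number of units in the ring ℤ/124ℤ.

60

Factor 124: 124 = 2^2 × 31.
φ(124) = 124 · (1 − 1/2) · (1 − 1/31)
       = 124 · 30/62 = 60.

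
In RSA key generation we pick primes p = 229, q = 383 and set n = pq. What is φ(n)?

φ(n) = (p − 1)(q − 1) = (229−1)(383−1) = 228·382 = 87096.

87096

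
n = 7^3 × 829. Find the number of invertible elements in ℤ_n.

φ(284347) = 284347 · (1 − 1/7) · (1 − 1/829)
       = 284347 · 4968/5803 = 243432.

243432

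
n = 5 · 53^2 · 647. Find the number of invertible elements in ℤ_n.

φ(9087115) = 9087115 · (1 − 1/5) · (1 − 1/53) · (1 − 1/647)
       = 9087115 · 134368/171455 = 7121504.

7121504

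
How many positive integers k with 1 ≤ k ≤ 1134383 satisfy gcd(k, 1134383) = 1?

997920

Factor 1134383: 1134383 = 23 × 31 × 37 × 43.
φ(23) = 23 − 1 = 22.
φ(31) = 31 − 1 = 30.
φ(37) = 37 − 1 = 36.
φ(43) = 43 − 1 = 42.
Since φ is multiplicative, φ(1134383) = 22 · 30 · 36 · 42 = 997920.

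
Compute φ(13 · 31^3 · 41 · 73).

φ(13) = 13 − 1 = 12.
φ(31^3) = 31^3 − 31^2 = 29791 − 961 = 28830.
φ(41) = 41 − 1 = 40.
φ(73) = 73 − 1 = 72.
Since φ is multiplicative, φ(1159138019) = 12 · 28830 · 40 · 72 = 996364800.

996364800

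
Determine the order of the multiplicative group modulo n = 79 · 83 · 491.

3134040

φ(79) = 79 − 1 = 78.
φ(83) = 83 − 1 = 82.
φ(491) = 491 − 1 = 490.
Multiply: 78 · 82 · 490 = 3134040.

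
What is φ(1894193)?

1481760

Factor 1894193: 1894193 = 7^2 · 29 · 31 · 43.
φ(1894193) = 1894193 · (1 − 1/7) · (1 − 1/29) · (1 − 1/31) · (1 − 1/43)
       = 1894193 · 211680/270599 = 1481760.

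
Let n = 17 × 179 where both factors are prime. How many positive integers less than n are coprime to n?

φ(3043) = 3043 · (1 − 1/17) · (1 − 1/179)
       = 3043 · 2848/3043 = 2848.

2848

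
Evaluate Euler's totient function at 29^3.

φ(29^3) = 29^3 − 29^2 = 24389 − 841 = 23548.

23548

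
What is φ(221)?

192

Factor 221: 221 = 13 · 17.
φ(13) = 13 − 1 = 12.
φ(17) = 17 − 1 = 16.
φ(221) = 12 × 16 = 192.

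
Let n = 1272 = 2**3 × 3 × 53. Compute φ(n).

416

φ(1272) = 1272 · (1 − 1/2) · (1 − 1/3) · (1 − 1/53)
       = 1272 · 104/318 = 416.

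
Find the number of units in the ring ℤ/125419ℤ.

95040

First factor: 125419 = 7 · 19 · 23 · 41.
φ(125419) = 125419 · (1 − 1/7) · (1 − 1/19) · (1 − 1/23) · (1 − 1/41)
       = 125419 · 95040/125419 = 95040.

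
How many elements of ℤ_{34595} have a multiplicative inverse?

Factor 34595: 34595 = 5 * 11 * 17 * 37.
φ(34595) = 34595 · (1 − 1/5) · (1 − 1/11) · (1 − 1/17) · (1 − 1/37)
       = 34595 · 23040/34595 = 23040.

23040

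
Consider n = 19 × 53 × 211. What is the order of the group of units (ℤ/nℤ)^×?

196560

φ(19) = 19 − 1 = 18.
φ(53) = 53 − 1 = 52.
φ(211) = 211 − 1 = 210.
Since φ is multiplicative, φ(212477) = 18 · 52 · 210 = 196560.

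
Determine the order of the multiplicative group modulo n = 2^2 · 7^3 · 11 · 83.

482160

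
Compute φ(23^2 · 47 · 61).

1396560

φ(1516643) = 1516643 · (1 − 1/23) · (1 − 1/47) · (1 − 1/61)
       = 1516643 · 60720/65941 = 1396560.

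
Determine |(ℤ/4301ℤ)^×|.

3520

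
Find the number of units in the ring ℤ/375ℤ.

200

Factor 375: 375 = 3 × 5**3.
φ(375) = 375 · (1 − 1/3) · (1 − 1/5)
       = 375 · 8/15 = 200.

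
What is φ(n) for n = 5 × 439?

1752

φ(5) = 5 − 1 = 4.
φ(439) = 439 − 1 = 438.
φ(2195) = 4 × 438 = 1752.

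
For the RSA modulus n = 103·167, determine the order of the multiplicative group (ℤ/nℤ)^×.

φ(n) = (p − 1)(q − 1) = (103−1)(167−1) = 102·166 = 16932.

16932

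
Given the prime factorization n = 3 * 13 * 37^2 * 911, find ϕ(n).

φ(48639201) = 48639201 · (1 − 1/3) · (1 − 1/13) · (1 − 1/37) · (1 − 1/911)
       = 48639201 · 786240/1314573 = 29090880.

29090880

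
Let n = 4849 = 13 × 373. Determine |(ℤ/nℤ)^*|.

φ(4849) = 4849 · (1 − 1/13) · (1 − 1/373)
       = 4849 · 4464/4849 = 4464.

4464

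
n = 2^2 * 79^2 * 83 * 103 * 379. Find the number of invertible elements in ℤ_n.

38963459808

φ(80885132444) = 80885132444 · (1 − 1/2) · (1 − 1/79) · (1 − 1/83) · (1 − 1/103) · (1 − 1/379)
       = 80885132444 · 246604176/511931218 = 38963459808.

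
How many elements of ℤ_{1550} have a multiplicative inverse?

600

Factor 1550: 1550 = 2 × 5**2 × 31.
φ(2) = 2 − 1 = 1.
φ(5^2) = 5^1·(5−1) = 5·4 = 20.
φ(31) = 31 − 1 = 30.
Multiply: 1 · 20 · 30 = 600.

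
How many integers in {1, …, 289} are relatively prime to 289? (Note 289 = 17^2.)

272

φ(289) = 289 · (1 − 1/17)
       = 289 · 16/17 = 272.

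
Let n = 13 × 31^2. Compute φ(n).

11160

φ(12493) = 12493 · (1 − 1/13) · (1 − 1/31)
       = 12493 · 360/403 = 11160.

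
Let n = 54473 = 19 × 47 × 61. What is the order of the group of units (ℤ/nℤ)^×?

φ(54473) = 54473 · (1 − 1/19) · (1 − 1/47) · (1 − 1/61)
       = 54473 · 49680/54473 = 49680.

49680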